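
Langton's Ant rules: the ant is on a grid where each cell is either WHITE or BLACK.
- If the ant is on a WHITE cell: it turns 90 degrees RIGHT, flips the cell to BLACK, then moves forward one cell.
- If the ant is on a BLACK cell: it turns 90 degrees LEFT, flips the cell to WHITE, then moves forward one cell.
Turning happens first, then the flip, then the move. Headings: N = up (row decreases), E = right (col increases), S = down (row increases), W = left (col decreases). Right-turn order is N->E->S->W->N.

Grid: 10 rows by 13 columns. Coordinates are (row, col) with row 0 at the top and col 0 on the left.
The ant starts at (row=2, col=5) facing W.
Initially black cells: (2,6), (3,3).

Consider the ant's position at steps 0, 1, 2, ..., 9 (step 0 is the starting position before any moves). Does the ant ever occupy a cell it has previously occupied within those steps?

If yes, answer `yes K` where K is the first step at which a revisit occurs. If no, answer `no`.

Step 1: on WHITE (2,5): turn R to N, flip to black, move to (1,5). |black|=3 — new cell
Step 2: on WHITE (1,5): turn R to E, flip to black, move to (1,6). |black|=4 — new cell
Step 3: on WHITE (1,6): turn R to S, flip to black, move to (2,6). |black|=5 — new cell
Step 4: on BLACK (2,6): turn L to E, flip to white, move to (2,7). |black|=4 — new cell
Step 5: on WHITE (2,7): turn R to S, flip to black, move to (3,7). |black|=5 — new cell
Step 6: on WHITE (3,7): turn R to W, flip to black, move to (3,6). |black|=6 — new cell
Step 7: on WHITE (3,6): turn R to N, flip to black, move to (2,6). |black|=7 — REVISIT

Answer: yes 7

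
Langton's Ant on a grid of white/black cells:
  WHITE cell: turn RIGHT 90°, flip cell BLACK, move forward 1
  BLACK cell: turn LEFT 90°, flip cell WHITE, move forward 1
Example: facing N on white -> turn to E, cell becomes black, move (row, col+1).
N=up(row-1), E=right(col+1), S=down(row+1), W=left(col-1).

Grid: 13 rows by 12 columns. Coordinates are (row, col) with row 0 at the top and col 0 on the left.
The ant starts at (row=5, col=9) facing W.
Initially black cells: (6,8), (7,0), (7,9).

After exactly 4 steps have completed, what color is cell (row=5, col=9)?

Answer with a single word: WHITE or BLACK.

Step 1: on WHITE (5,9): turn R to N, flip to black, move to (4,9). |black|=4
Step 2: on WHITE (4,9): turn R to E, flip to black, move to (4,10). |black|=5
Step 3: on WHITE (4,10): turn R to S, flip to black, move to (5,10). |black|=6
Step 4: on WHITE (5,10): turn R to W, flip to black, move to (5,9). |black|=7

Answer: BLACK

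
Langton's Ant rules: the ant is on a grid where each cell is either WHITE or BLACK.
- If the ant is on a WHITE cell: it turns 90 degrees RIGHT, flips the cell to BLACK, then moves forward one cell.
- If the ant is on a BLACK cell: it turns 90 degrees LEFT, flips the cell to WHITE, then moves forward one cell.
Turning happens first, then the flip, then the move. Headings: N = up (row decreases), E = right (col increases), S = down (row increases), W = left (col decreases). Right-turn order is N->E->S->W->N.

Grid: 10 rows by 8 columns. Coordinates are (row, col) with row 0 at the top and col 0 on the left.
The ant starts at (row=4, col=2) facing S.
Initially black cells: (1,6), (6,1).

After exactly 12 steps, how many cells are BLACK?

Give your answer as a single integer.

Step 1: on WHITE (4,2): turn R to W, flip to black, move to (4,1). |black|=3
Step 2: on WHITE (4,1): turn R to N, flip to black, move to (3,1). |black|=4
Step 3: on WHITE (3,1): turn R to E, flip to black, move to (3,2). |black|=5
Step 4: on WHITE (3,2): turn R to S, flip to black, move to (4,2). |black|=6
Step 5: on BLACK (4,2): turn L to E, flip to white, move to (4,3). |black|=5
Step 6: on WHITE (4,3): turn R to S, flip to black, move to (5,3). |black|=6
Step 7: on WHITE (5,3): turn R to W, flip to black, move to (5,2). |black|=7
Step 8: on WHITE (5,2): turn R to N, flip to black, move to (4,2). |black|=8
Step 9: on WHITE (4,2): turn R to E, flip to black, move to (4,3). |black|=9
Step 10: on BLACK (4,3): turn L to N, flip to white, move to (3,3). |black|=8
Step 11: on WHITE (3,3): turn R to E, flip to black, move to (3,4). |black|=9
Step 12: on WHITE (3,4): turn R to S, flip to black, move to (4,4). |black|=10

Answer: 10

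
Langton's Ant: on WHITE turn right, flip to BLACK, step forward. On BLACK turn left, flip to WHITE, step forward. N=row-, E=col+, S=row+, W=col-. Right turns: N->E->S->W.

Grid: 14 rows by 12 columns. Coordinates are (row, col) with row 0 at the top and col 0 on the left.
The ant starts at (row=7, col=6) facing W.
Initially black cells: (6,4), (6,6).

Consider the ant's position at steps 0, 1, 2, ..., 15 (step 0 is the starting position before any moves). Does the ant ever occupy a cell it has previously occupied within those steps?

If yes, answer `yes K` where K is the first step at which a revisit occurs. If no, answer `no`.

Step 1: on WHITE (7,6): turn R to N, flip to black, move to (6,6). |black|=3 — new cell
Step 2: on BLACK (6,6): turn L to W, flip to white, move to (6,5). |black|=2 — new cell
Step 3: on WHITE (6,5): turn R to N, flip to black, move to (5,5). |black|=3 — new cell
Step 4: on WHITE (5,5): turn R to E, flip to black, move to (5,6). |black|=4 — new cell
Step 5: on WHITE (5,6): turn R to S, flip to black, move to (6,6). |black|=5 — REVISIT

Answer: yes 5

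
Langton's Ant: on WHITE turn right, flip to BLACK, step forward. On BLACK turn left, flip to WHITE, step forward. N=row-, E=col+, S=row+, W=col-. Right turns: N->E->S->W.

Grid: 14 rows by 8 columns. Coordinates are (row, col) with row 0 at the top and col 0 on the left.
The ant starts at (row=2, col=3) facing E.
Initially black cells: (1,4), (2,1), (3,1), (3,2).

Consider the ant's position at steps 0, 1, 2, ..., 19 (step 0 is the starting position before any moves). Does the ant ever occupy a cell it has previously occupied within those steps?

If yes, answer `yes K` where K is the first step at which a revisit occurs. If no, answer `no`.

Answer: yes 12

Derivation:
Step 1: on WHITE (2,3): turn R to S, flip to black, move to (3,3). |black|=5 — new cell
Step 2: on WHITE (3,3): turn R to W, flip to black, move to (3,2). |black|=6 — new cell
Step 3: on BLACK (3,2): turn L to S, flip to white, move to (4,2). |black|=5 — new cell
Step 4: on WHITE (4,2): turn R to W, flip to black, move to (4,1). |black|=6 — new cell
Step 5: on WHITE (4,1): turn R to N, flip to black, move to (3,1). |black|=7 — new cell
Step 6: on BLACK (3,1): turn L to W, flip to white, move to (3,0). |black|=6 — new cell
Step 7: on WHITE (3,0): turn R to N, flip to black, move to (2,0). |black|=7 — new cell
Step 8: on WHITE (2,0): turn R to E, flip to black, move to (2,1). |black|=8 — new cell
Step 9: on BLACK (2,1): turn L to N, flip to white, move to (1,1). |black|=7 — new cell
Step 10: on WHITE (1,1): turn R to E, flip to black, move to (1,2). |black|=8 — new cell
Step 11: on WHITE (1,2): turn R to S, flip to black, move to (2,2). |black|=9 — new cell
Step 12: on WHITE (2,2): turn R to W, flip to black, move to (2,1). |black|=10 — REVISIT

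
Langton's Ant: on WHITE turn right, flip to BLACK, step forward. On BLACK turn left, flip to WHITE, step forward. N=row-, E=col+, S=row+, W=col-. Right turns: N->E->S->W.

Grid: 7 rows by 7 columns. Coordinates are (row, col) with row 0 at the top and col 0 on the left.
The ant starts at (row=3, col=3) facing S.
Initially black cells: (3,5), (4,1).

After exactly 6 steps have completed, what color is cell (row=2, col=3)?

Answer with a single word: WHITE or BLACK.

Step 1: on WHITE (3,3): turn R to W, flip to black, move to (3,2). |black|=3
Step 2: on WHITE (3,2): turn R to N, flip to black, move to (2,2). |black|=4
Step 3: on WHITE (2,2): turn R to E, flip to black, move to (2,3). |black|=5
Step 4: on WHITE (2,3): turn R to S, flip to black, move to (3,3). |black|=6
Step 5: on BLACK (3,3): turn L to E, flip to white, move to (3,4). |black|=5
Step 6: on WHITE (3,4): turn R to S, flip to black, move to (4,4). |black|=6

Answer: BLACK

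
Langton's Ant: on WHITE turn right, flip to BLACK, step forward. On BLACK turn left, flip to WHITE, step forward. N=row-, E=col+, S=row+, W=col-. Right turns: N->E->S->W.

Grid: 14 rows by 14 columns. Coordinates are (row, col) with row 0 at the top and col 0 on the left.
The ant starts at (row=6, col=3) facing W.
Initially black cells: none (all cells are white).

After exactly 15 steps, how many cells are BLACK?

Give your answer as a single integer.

Answer: 9

Derivation:
Step 1: on WHITE (6,3): turn R to N, flip to black, move to (5,3). |black|=1
Step 2: on WHITE (5,3): turn R to E, flip to black, move to (5,4). |black|=2
Step 3: on WHITE (5,4): turn R to S, flip to black, move to (6,4). |black|=3
Step 4: on WHITE (6,4): turn R to W, flip to black, move to (6,3). |black|=4
Step 5: on BLACK (6,3): turn L to S, flip to white, move to (7,3). |black|=3
Step 6: on WHITE (7,3): turn R to W, flip to black, move to (7,2). |black|=4
Step 7: on WHITE (7,2): turn R to N, flip to black, move to (6,2). |black|=5
Step 8: on WHITE (6,2): turn R to E, flip to black, move to (6,3). |black|=6
Step 9: on WHITE (6,3): turn R to S, flip to black, move to (7,3). |black|=7
Step 10: on BLACK (7,3): turn L to E, flip to white, move to (7,4). |black|=6
Step 11: on WHITE (7,4): turn R to S, flip to black, move to (8,4). |black|=7
Step 12: on WHITE (8,4): turn R to W, flip to black, move to (8,3). |black|=8
Step 13: on WHITE (8,3): turn R to N, flip to black, move to (7,3). |black|=9
Step 14: on WHITE (7,3): turn R to E, flip to black, move to (7,4). |black|=10
Step 15: on BLACK (7,4): turn L to N, flip to white, move to (6,4). |black|=9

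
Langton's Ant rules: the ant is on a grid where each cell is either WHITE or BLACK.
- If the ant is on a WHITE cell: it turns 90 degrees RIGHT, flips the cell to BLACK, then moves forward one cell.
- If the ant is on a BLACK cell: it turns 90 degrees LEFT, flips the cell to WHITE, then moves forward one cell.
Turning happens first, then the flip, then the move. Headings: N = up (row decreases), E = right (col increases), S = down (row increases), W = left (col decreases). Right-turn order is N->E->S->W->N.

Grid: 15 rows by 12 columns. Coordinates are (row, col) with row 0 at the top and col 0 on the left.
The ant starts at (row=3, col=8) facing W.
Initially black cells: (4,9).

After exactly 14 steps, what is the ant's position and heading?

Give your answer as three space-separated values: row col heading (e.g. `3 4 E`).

Answer: 4 7 W

Derivation:
Step 1: on WHITE (3,8): turn R to N, flip to black, move to (2,8). |black|=2
Step 2: on WHITE (2,8): turn R to E, flip to black, move to (2,9). |black|=3
Step 3: on WHITE (2,9): turn R to S, flip to black, move to (3,9). |black|=4
Step 4: on WHITE (3,9): turn R to W, flip to black, move to (3,8). |black|=5
Step 5: on BLACK (3,8): turn L to S, flip to white, move to (4,8). |black|=4
Step 6: on WHITE (4,8): turn R to W, flip to black, move to (4,7). |black|=5
Step 7: on WHITE (4,7): turn R to N, flip to black, move to (3,7). |black|=6
Step 8: on WHITE (3,7): turn R to E, flip to black, move to (3,8). |black|=7
Step 9: on WHITE (3,8): turn R to S, flip to black, move to (4,8). |black|=8
Step 10: on BLACK (4,8): turn L to E, flip to white, move to (4,9). |black|=7
Step 11: on BLACK (4,9): turn L to N, flip to white, move to (3,9). |black|=6
Step 12: on BLACK (3,9): turn L to W, flip to white, move to (3,8). |black|=5
Step 13: on BLACK (3,8): turn L to S, flip to white, move to (4,8). |black|=4
Step 14: on WHITE (4,8): turn R to W, flip to black, move to (4,7). |black|=5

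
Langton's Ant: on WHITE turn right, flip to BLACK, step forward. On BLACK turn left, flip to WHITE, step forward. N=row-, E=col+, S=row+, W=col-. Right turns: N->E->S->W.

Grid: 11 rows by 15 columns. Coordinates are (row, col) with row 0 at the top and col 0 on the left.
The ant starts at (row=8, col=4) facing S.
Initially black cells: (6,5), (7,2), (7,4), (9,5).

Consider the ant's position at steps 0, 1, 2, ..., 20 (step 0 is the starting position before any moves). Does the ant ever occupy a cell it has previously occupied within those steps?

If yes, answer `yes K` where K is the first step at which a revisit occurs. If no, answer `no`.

Answer: yes 9

Derivation:
Step 1: on WHITE (8,4): turn R to W, flip to black, move to (8,3). |black|=5 — new cell
Step 2: on WHITE (8,3): turn R to N, flip to black, move to (7,3). |black|=6 — new cell
Step 3: on WHITE (7,3): turn R to E, flip to black, move to (7,4). |black|=7 — new cell
Step 4: on BLACK (7,4): turn L to N, flip to white, move to (6,4). |black|=6 — new cell
Step 5: on WHITE (6,4): turn R to E, flip to black, move to (6,5). |black|=7 — new cell
Step 6: on BLACK (6,5): turn L to N, flip to white, move to (5,5). |black|=6 — new cell
Step 7: on WHITE (5,5): turn R to E, flip to black, move to (5,6). |black|=7 — new cell
Step 8: on WHITE (5,6): turn R to S, flip to black, move to (6,6). |black|=8 — new cell
Step 9: on WHITE (6,6): turn R to W, flip to black, move to (6,5). |black|=9 — REVISIT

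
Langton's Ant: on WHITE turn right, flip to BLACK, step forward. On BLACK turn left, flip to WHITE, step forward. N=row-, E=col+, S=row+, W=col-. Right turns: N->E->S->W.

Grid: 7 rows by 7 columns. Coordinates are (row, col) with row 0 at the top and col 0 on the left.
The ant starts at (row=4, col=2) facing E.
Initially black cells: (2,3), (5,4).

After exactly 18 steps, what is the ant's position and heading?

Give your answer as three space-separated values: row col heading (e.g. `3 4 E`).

Answer: 3 1 W

Derivation:
Step 1: on WHITE (4,2): turn R to S, flip to black, move to (5,2). |black|=3
Step 2: on WHITE (5,2): turn R to W, flip to black, move to (5,1). |black|=4
Step 3: on WHITE (5,1): turn R to N, flip to black, move to (4,1). |black|=5
Step 4: on WHITE (4,1): turn R to E, flip to black, move to (4,2). |black|=6
Step 5: on BLACK (4,2): turn L to N, flip to white, move to (3,2). |black|=5
Step 6: on WHITE (3,2): turn R to E, flip to black, move to (3,3). |black|=6
Step 7: on WHITE (3,3): turn R to S, flip to black, move to (4,3). |black|=7
Step 8: on WHITE (4,3): turn R to W, flip to black, move to (4,2). |black|=8
Step 9: on WHITE (4,2): turn R to N, flip to black, move to (3,2). |black|=9
Step 10: on BLACK (3,2): turn L to W, flip to white, move to (3,1). |black|=8
Step 11: on WHITE (3,1): turn R to N, flip to black, move to (2,1). |black|=9
Step 12: on WHITE (2,1): turn R to E, flip to black, move to (2,2). |black|=10
Step 13: on WHITE (2,2): turn R to S, flip to black, move to (3,2). |black|=11
Step 14: on WHITE (3,2): turn R to W, flip to black, move to (3,1). |black|=12
Step 15: on BLACK (3,1): turn L to S, flip to white, move to (4,1). |black|=11
Step 16: on BLACK (4,1): turn L to E, flip to white, move to (4,2). |black|=10
Step 17: on BLACK (4,2): turn L to N, flip to white, move to (3,2). |black|=9
Step 18: on BLACK (3,2): turn L to W, flip to white, move to (3,1). |black|=8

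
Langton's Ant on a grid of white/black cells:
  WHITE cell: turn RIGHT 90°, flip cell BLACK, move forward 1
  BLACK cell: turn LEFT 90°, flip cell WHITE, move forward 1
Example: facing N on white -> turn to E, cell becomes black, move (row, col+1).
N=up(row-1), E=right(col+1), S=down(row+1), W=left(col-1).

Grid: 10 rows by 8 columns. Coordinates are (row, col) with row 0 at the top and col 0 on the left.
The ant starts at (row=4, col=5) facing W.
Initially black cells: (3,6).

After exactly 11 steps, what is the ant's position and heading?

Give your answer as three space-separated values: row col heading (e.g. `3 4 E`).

Step 1: on WHITE (4,5): turn R to N, flip to black, move to (3,5). |black|=2
Step 2: on WHITE (3,5): turn R to E, flip to black, move to (3,6). |black|=3
Step 3: on BLACK (3,6): turn L to N, flip to white, move to (2,6). |black|=2
Step 4: on WHITE (2,6): turn R to E, flip to black, move to (2,7). |black|=3
Step 5: on WHITE (2,7): turn R to S, flip to black, move to (3,7). |black|=4
Step 6: on WHITE (3,7): turn R to W, flip to black, move to (3,6). |black|=5
Step 7: on WHITE (3,6): turn R to N, flip to black, move to (2,6). |black|=6
Step 8: on BLACK (2,6): turn L to W, flip to white, move to (2,5). |black|=5
Step 9: on WHITE (2,5): turn R to N, flip to black, move to (1,5). |black|=6
Step 10: on WHITE (1,5): turn R to E, flip to black, move to (1,6). |black|=7
Step 11: on WHITE (1,6): turn R to S, flip to black, move to (2,6). |black|=8

Answer: 2 6 S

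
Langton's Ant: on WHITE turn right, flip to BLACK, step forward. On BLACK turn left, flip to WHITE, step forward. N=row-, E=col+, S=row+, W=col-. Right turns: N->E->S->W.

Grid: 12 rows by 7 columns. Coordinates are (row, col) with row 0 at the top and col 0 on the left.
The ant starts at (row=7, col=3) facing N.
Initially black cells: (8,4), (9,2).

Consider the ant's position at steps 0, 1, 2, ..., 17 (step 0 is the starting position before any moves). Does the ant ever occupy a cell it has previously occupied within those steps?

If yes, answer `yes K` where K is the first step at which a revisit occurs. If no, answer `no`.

Step 1: on WHITE (7,3): turn R to E, flip to black, move to (7,4). |black|=3 — new cell
Step 2: on WHITE (7,4): turn R to S, flip to black, move to (8,4). |black|=4 — new cell
Step 3: on BLACK (8,4): turn L to E, flip to white, move to (8,5). |black|=3 — new cell
Step 4: on WHITE (8,5): turn R to S, flip to black, move to (9,5). |black|=4 — new cell
Step 5: on WHITE (9,5): turn R to W, flip to black, move to (9,4). |black|=5 — new cell
Step 6: on WHITE (9,4): turn R to N, flip to black, move to (8,4). |black|=6 — REVISIT

Answer: yes 6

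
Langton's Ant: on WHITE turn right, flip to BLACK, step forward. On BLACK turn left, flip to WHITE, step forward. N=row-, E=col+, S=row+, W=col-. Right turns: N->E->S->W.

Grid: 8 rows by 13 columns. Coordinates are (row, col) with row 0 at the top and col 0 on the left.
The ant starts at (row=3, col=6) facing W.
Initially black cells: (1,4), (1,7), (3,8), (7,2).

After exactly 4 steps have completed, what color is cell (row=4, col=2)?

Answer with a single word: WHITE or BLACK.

Answer: WHITE

Derivation:
Step 1: on WHITE (3,6): turn R to N, flip to black, move to (2,6). |black|=5
Step 2: on WHITE (2,6): turn R to E, flip to black, move to (2,7). |black|=6
Step 3: on WHITE (2,7): turn R to S, flip to black, move to (3,7). |black|=7
Step 4: on WHITE (3,7): turn R to W, flip to black, move to (3,6). |black|=8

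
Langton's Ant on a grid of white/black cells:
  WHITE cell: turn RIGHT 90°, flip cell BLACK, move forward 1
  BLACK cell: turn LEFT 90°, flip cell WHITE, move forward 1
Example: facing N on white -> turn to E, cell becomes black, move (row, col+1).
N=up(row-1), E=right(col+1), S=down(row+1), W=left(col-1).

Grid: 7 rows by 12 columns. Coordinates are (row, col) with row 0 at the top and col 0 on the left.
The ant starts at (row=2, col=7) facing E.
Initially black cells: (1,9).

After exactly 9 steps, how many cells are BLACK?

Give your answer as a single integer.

Answer: 8

Derivation:
Step 1: on WHITE (2,7): turn R to S, flip to black, move to (3,7). |black|=2
Step 2: on WHITE (3,7): turn R to W, flip to black, move to (3,6). |black|=3
Step 3: on WHITE (3,6): turn R to N, flip to black, move to (2,6). |black|=4
Step 4: on WHITE (2,6): turn R to E, flip to black, move to (2,7). |black|=5
Step 5: on BLACK (2,7): turn L to N, flip to white, move to (1,7). |black|=4
Step 6: on WHITE (1,7): turn R to E, flip to black, move to (1,8). |black|=5
Step 7: on WHITE (1,8): turn R to S, flip to black, move to (2,8). |black|=6
Step 8: on WHITE (2,8): turn R to W, flip to black, move to (2,7). |black|=7
Step 9: on WHITE (2,7): turn R to N, flip to black, move to (1,7). |black|=8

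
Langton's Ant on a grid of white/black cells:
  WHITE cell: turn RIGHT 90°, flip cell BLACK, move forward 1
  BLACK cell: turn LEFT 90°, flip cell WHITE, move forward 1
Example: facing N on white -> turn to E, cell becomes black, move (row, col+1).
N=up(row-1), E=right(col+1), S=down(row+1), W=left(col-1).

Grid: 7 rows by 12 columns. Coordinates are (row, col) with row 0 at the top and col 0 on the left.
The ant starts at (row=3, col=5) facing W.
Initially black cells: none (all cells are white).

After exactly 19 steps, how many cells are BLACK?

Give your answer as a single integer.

Answer: 7

Derivation:
Step 1: on WHITE (3,5): turn R to N, flip to black, move to (2,5). |black|=1
Step 2: on WHITE (2,5): turn R to E, flip to black, move to (2,6). |black|=2
Step 3: on WHITE (2,6): turn R to S, flip to black, move to (3,6). |black|=3
Step 4: on WHITE (3,6): turn R to W, flip to black, move to (3,5). |black|=4
Step 5: on BLACK (3,5): turn L to S, flip to white, move to (4,5). |black|=3
Step 6: on WHITE (4,5): turn R to W, flip to black, move to (4,4). |black|=4
Step 7: on WHITE (4,4): turn R to N, flip to black, move to (3,4). |black|=5
Step 8: on WHITE (3,4): turn R to E, flip to black, move to (3,5). |black|=6
Step 9: on WHITE (3,5): turn R to S, flip to black, move to (4,5). |black|=7
Step 10: on BLACK (4,5): turn L to E, flip to white, move to (4,6). |black|=6
Step 11: on WHITE (4,6): turn R to S, flip to black, move to (5,6). |black|=7
Step 12: on WHITE (5,6): turn R to W, flip to black, move to (5,5). |black|=8
Step 13: on WHITE (5,5): turn R to N, flip to black, move to (4,5). |black|=9
Step 14: on WHITE (4,5): turn R to E, flip to black, move to (4,6). |black|=10
Step 15: on BLACK (4,6): turn L to N, flip to white, move to (3,6). |black|=9
Step 16: on BLACK (3,6): turn L to W, flip to white, move to (3,5). |black|=8
Step 17: on BLACK (3,5): turn L to S, flip to white, move to (4,5). |black|=7
Step 18: on BLACK (4,5): turn L to E, flip to white, move to (4,6). |black|=6
Step 19: on WHITE (4,6): turn R to S, flip to black, move to (5,6). |black|=7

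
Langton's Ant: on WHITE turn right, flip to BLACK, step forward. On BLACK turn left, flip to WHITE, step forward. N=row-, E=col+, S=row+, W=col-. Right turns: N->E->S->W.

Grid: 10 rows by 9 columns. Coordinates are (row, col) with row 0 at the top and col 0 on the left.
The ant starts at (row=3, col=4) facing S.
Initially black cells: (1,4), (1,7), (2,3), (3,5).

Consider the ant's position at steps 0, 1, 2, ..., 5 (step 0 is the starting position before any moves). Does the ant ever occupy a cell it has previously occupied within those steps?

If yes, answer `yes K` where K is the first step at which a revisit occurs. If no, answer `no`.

Answer: no

Derivation:
Step 1: on WHITE (3,4): turn R to W, flip to black, move to (3,3). |black|=5 — new cell
Step 2: on WHITE (3,3): turn R to N, flip to black, move to (2,3). |black|=6 — new cell
Step 3: on BLACK (2,3): turn L to W, flip to white, move to (2,2). |black|=5 — new cell
Step 4: on WHITE (2,2): turn R to N, flip to black, move to (1,2). |black|=6 — new cell
Step 5: on WHITE (1,2): turn R to E, flip to black, move to (1,3). |black|=7 — new cell
No revisit within 5 steps.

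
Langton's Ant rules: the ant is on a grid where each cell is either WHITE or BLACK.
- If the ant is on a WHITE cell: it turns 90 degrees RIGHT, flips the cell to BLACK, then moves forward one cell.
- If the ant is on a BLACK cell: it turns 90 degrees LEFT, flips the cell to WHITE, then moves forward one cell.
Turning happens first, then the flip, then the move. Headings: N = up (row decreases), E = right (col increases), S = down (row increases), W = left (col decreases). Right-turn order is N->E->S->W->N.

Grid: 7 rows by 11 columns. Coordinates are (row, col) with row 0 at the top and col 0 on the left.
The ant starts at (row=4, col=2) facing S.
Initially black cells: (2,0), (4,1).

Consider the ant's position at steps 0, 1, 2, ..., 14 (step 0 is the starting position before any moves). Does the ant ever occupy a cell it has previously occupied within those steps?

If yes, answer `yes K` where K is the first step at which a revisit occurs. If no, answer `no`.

Answer: yes 5

Derivation:
Step 1: on WHITE (4,2): turn R to W, flip to black, move to (4,1). |black|=3 — new cell
Step 2: on BLACK (4,1): turn L to S, flip to white, move to (5,1). |black|=2 — new cell
Step 3: on WHITE (5,1): turn R to W, flip to black, move to (5,0). |black|=3 — new cell
Step 4: on WHITE (5,0): turn R to N, flip to black, move to (4,0). |black|=4 — new cell
Step 5: on WHITE (4,0): turn R to E, flip to black, move to (4,1). |black|=5 — REVISIT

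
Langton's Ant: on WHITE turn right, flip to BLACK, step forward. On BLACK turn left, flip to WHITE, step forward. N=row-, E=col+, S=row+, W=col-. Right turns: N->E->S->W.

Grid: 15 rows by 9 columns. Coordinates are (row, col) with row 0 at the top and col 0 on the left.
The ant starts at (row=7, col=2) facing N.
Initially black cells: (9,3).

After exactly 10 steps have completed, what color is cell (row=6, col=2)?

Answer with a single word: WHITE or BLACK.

Answer: BLACK

Derivation:
Step 1: on WHITE (7,2): turn R to E, flip to black, move to (7,3). |black|=2
Step 2: on WHITE (7,3): turn R to S, flip to black, move to (8,3). |black|=3
Step 3: on WHITE (8,3): turn R to W, flip to black, move to (8,2). |black|=4
Step 4: on WHITE (8,2): turn R to N, flip to black, move to (7,2). |black|=5
Step 5: on BLACK (7,2): turn L to W, flip to white, move to (7,1). |black|=4
Step 6: on WHITE (7,1): turn R to N, flip to black, move to (6,1). |black|=5
Step 7: on WHITE (6,1): turn R to E, flip to black, move to (6,2). |black|=6
Step 8: on WHITE (6,2): turn R to S, flip to black, move to (7,2). |black|=7
Step 9: on WHITE (7,2): turn R to W, flip to black, move to (7,1). |black|=8
Step 10: on BLACK (7,1): turn L to S, flip to white, move to (8,1). |black|=7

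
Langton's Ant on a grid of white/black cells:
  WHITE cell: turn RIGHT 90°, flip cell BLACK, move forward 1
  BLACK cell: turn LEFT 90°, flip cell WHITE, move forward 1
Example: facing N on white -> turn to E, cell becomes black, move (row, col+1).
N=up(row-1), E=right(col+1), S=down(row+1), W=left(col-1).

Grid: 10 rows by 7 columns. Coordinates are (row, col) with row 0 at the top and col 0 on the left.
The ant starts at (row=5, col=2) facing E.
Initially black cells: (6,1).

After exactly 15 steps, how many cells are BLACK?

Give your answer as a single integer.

Step 1: on WHITE (5,2): turn R to S, flip to black, move to (6,2). |black|=2
Step 2: on WHITE (6,2): turn R to W, flip to black, move to (6,1). |black|=3
Step 3: on BLACK (6,1): turn L to S, flip to white, move to (7,1). |black|=2
Step 4: on WHITE (7,1): turn R to W, flip to black, move to (7,0). |black|=3
Step 5: on WHITE (7,0): turn R to N, flip to black, move to (6,0). |black|=4
Step 6: on WHITE (6,0): turn R to E, flip to black, move to (6,1). |black|=5
Step 7: on WHITE (6,1): turn R to S, flip to black, move to (7,1). |black|=6
Step 8: on BLACK (7,1): turn L to E, flip to white, move to (7,2). |black|=5
Step 9: on WHITE (7,2): turn R to S, flip to black, move to (8,2). |black|=6
Step 10: on WHITE (8,2): turn R to W, flip to black, move to (8,1). |black|=7
Step 11: on WHITE (8,1): turn R to N, flip to black, move to (7,1). |black|=8
Step 12: on WHITE (7,1): turn R to E, flip to black, move to (7,2). |black|=9
Step 13: on BLACK (7,2): turn L to N, flip to white, move to (6,2). |black|=8
Step 14: on BLACK (6,2): turn L to W, flip to white, move to (6,1). |black|=7
Step 15: on BLACK (6,1): turn L to S, flip to white, move to (7,1). |black|=6

Answer: 6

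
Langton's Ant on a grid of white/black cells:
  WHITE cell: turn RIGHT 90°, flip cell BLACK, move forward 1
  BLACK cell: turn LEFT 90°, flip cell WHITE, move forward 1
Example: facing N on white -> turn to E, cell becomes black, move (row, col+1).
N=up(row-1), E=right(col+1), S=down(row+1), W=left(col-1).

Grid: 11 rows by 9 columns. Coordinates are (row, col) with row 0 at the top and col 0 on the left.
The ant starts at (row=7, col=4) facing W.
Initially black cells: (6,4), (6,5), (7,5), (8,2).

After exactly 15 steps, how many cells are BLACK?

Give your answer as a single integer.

Answer: 7

Derivation:
Step 1: on WHITE (7,4): turn R to N, flip to black, move to (6,4). |black|=5
Step 2: on BLACK (6,4): turn L to W, flip to white, move to (6,3). |black|=4
Step 3: on WHITE (6,3): turn R to N, flip to black, move to (5,3). |black|=5
Step 4: on WHITE (5,3): turn R to E, flip to black, move to (5,4). |black|=6
Step 5: on WHITE (5,4): turn R to S, flip to black, move to (6,4). |black|=7
Step 6: on WHITE (6,4): turn R to W, flip to black, move to (6,3). |black|=8
Step 7: on BLACK (6,3): turn L to S, flip to white, move to (7,3). |black|=7
Step 8: on WHITE (7,3): turn R to W, flip to black, move to (7,2). |black|=8
Step 9: on WHITE (7,2): turn R to N, flip to black, move to (6,2). |black|=9
Step 10: on WHITE (6,2): turn R to E, flip to black, move to (6,3). |black|=10
Step 11: on WHITE (6,3): turn R to S, flip to black, move to (7,3). |black|=11
Step 12: on BLACK (7,3): turn L to E, flip to white, move to (7,4). |black|=10
Step 13: on BLACK (7,4): turn L to N, flip to white, move to (6,4). |black|=9
Step 14: on BLACK (6,4): turn L to W, flip to white, move to (6,3). |black|=8
Step 15: on BLACK (6,3): turn L to S, flip to white, move to (7,3). |black|=7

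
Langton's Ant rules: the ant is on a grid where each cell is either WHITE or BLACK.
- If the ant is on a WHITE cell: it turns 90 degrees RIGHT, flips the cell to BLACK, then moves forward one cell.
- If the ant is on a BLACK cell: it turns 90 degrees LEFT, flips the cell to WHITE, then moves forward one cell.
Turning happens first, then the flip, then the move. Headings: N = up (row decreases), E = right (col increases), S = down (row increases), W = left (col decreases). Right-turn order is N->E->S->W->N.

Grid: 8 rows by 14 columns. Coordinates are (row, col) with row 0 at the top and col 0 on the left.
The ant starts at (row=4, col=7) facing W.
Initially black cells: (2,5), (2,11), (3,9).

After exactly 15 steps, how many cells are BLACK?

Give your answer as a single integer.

Step 1: on WHITE (4,7): turn R to N, flip to black, move to (3,7). |black|=4
Step 2: on WHITE (3,7): turn R to E, flip to black, move to (3,8). |black|=5
Step 3: on WHITE (3,8): turn R to S, flip to black, move to (4,8). |black|=6
Step 4: on WHITE (4,8): turn R to W, flip to black, move to (4,7). |black|=7
Step 5: on BLACK (4,7): turn L to S, flip to white, move to (5,7). |black|=6
Step 6: on WHITE (5,7): turn R to W, flip to black, move to (5,6). |black|=7
Step 7: on WHITE (5,6): turn R to N, flip to black, move to (4,6). |black|=8
Step 8: on WHITE (4,6): turn R to E, flip to black, move to (4,7). |black|=9
Step 9: on WHITE (4,7): turn R to S, flip to black, move to (5,7). |black|=10
Step 10: on BLACK (5,7): turn L to E, flip to white, move to (5,8). |black|=9
Step 11: on WHITE (5,8): turn R to S, flip to black, move to (6,8). |black|=10
Step 12: on WHITE (6,8): turn R to W, flip to black, move to (6,7). |black|=11
Step 13: on WHITE (6,7): turn R to N, flip to black, move to (5,7). |black|=12
Step 14: on WHITE (5,7): turn R to E, flip to black, move to (5,8). |black|=13
Step 15: on BLACK (5,8): turn L to N, flip to white, move to (4,8). |black|=12

Answer: 12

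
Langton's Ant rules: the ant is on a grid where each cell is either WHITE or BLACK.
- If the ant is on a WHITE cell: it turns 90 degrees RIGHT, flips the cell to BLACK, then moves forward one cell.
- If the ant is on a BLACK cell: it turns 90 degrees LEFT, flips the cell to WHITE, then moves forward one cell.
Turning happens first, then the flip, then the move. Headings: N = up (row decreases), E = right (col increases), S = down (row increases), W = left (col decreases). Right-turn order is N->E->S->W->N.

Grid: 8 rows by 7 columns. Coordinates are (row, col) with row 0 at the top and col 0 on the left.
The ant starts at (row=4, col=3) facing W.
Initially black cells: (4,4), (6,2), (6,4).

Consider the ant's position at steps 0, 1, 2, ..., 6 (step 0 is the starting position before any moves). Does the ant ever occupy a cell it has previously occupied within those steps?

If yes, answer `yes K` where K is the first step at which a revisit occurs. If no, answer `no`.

Answer: no

Derivation:
Step 1: on WHITE (4,3): turn R to N, flip to black, move to (3,3). |black|=4 — new cell
Step 2: on WHITE (3,3): turn R to E, flip to black, move to (3,4). |black|=5 — new cell
Step 3: on WHITE (3,4): turn R to S, flip to black, move to (4,4). |black|=6 — new cell
Step 4: on BLACK (4,4): turn L to E, flip to white, move to (4,5). |black|=5 — new cell
Step 5: on WHITE (4,5): turn R to S, flip to black, move to (5,5). |black|=6 — new cell
Step 6: on WHITE (5,5): turn R to W, flip to black, move to (5,4). |black|=7 — new cell
No revisit within 6 steps.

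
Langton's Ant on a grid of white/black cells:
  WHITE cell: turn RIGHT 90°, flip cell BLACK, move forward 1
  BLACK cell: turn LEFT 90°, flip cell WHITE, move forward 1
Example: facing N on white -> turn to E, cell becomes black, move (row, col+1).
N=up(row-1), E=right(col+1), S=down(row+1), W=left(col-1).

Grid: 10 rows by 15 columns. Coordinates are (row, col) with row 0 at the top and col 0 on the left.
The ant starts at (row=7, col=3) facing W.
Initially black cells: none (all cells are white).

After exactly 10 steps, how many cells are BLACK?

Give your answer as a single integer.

Answer: 6

Derivation:
Step 1: on WHITE (7,3): turn R to N, flip to black, move to (6,3). |black|=1
Step 2: on WHITE (6,3): turn R to E, flip to black, move to (6,4). |black|=2
Step 3: on WHITE (6,4): turn R to S, flip to black, move to (7,4). |black|=3
Step 4: on WHITE (7,4): turn R to W, flip to black, move to (7,3). |black|=4
Step 5: on BLACK (7,3): turn L to S, flip to white, move to (8,3). |black|=3
Step 6: on WHITE (8,3): turn R to W, flip to black, move to (8,2). |black|=4
Step 7: on WHITE (8,2): turn R to N, flip to black, move to (7,2). |black|=5
Step 8: on WHITE (7,2): turn R to E, flip to black, move to (7,3). |black|=6
Step 9: on WHITE (7,3): turn R to S, flip to black, move to (8,3). |black|=7
Step 10: on BLACK (8,3): turn L to E, flip to white, move to (8,4). |black|=6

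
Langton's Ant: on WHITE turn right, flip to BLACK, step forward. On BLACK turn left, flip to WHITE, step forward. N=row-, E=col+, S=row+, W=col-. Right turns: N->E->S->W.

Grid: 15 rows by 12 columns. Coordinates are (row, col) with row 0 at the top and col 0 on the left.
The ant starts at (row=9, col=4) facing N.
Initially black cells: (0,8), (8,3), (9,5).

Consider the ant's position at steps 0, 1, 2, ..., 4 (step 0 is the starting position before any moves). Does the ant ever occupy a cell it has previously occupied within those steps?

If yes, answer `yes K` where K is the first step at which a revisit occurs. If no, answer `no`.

Step 1: on WHITE (9,4): turn R to E, flip to black, move to (9,5). |black|=4 — new cell
Step 2: on BLACK (9,5): turn L to N, flip to white, move to (8,5). |black|=3 — new cell
Step 3: on WHITE (8,5): turn R to E, flip to black, move to (8,6). |black|=4 — new cell
Step 4: on WHITE (8,6): turn R to S, flip to black, move to (9,6). |black|=5 — new cell
No revisit within 4 steps.

Answer: no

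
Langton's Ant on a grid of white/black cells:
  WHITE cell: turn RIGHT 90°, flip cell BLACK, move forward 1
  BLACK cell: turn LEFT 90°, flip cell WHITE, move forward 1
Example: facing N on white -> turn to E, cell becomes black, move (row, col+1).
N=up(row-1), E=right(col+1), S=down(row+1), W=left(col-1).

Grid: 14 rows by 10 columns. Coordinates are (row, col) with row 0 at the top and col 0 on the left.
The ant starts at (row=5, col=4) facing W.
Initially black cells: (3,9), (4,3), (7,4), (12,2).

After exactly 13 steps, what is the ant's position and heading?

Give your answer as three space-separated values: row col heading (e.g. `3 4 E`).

Answer: 8 4 S

Derivation:
Step 1: on WHITE (5,4): turn R to N, flip to black, move to (4,4). |black|=5
Step 2: on WHITE (4,4): turn R to E, flip to black, move to (4,5). |black|=6
Step 3: on WHITE (4,5): turn R to S, flip to black, move to (5,5). |black|=7
Step 4: on WHITE (5,5): turn R to W, flip to black, move to (5,4). |black|=8
Step 5: on BLACK (5,4): turn L to S, flip to white, move to (6,4). |black|=7
Step 6: on WHITE (6,4): turn R to W, flip to black, move to (6,3). |black|=8
Step 7: on WHITE (6,3): turn R to N, flip to black, move to (5,3). |black|=9
Step 8: on WHITE (5,3): turn R to E, flip to black, move to (5,4). |black|=10
Step 9: on WHITE (5,4): turn R to S, flip to black, move to (6,4). |black|=11
Step 10: on BLACK (6,4): turn L to E, flip to white, move to (6,5). |black|=10
Step 11: on WHITE (6,5): turn R to S, flip to black, move to (7,5). |black|=11
Step 12: on WHITE (7,5): turn R to W, flip to black, move to (7,4). |black|=12
Step 13: on BLACK (7,4): turn L to S, flip to white, move to (8,4). |black|=11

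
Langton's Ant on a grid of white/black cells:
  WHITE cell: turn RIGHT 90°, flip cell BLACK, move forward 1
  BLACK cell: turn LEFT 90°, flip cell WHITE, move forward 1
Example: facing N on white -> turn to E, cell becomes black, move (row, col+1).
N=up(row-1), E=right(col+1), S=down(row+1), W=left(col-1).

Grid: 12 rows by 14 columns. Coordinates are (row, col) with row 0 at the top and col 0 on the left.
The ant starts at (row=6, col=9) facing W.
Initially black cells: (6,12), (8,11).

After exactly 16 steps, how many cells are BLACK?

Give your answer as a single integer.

Answer: 10

Derivation:
Step 1: on WHITE (6,9): turn R to N, flip to black, move to (5,9). |black|=3
Step 2: on WHITE (5,9): turn R to E, flip to black, move to (5,10). |black|=4
Step 3: on WHITE (5,10): turn R to S, flip to black, move to (6,10). |black|=5
Step 4: on WHITE (6,10): turn R to W, flip to black, move to (6,9). |black|=6
Step 5: on BLACK (6,9): turn L to S, flip to white, move to (7,9). |black|=5
Step 6: on WHITE (7,9): turn R to W, flip to black, move to (7,8). |black|=6
Step 7: on WHITE (7,8): turn R to N, flip to black, move to (6,8). |black|=7
Step 8: on WHITE (6,8): turn R to E, flip to black, move to (6,9). |black|=8
Step 9: on WHITE (6,9): turn R to S, flip to black, move to (7,9). |black|=9
Step 10: on BLACK (7,9): turn L to E, flip to white, move to (7,10). |black|=8
Step 11: on WHITE (7,10): turn R to S, flip to black, move to (8,10). |black|=9
Step 12: on WHITE (8,10): turn R to W, flip to black, move to (8,9). |black|=10
Step 13: on WHITE (8,9): turn R to N, flip to black, move to (7,9). |black|=11
Step 14: on WHITE (7,9): turn R to E, flip to black, move to (7,10). |black|=12
Step 15: on BLACK (7,10): turn L to N, flip to white, move to (6,10). |black|=11
Step 16: on BLACK (6,10): turn L to W, flip to white, move to (6,9). |black|=10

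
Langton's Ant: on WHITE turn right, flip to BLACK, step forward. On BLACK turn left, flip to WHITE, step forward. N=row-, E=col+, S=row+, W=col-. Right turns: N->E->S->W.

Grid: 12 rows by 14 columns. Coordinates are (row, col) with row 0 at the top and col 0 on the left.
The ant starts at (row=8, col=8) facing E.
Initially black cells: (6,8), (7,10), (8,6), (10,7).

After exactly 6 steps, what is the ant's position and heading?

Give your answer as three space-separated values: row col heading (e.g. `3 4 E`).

Answer: 7 9 E

Derivation:
Step 1: on WHITE (8,8): turn R to S, flip to black, move to (9,8). |black|=5
Step 2: on WHITE (9,8): turn R to W, flip to black, move to (9,7). |black|=6
Step 3: on WHITE (9,7): turn R to N, flip to black, move to (8,7). |black|=7
Step 4: on WHITE (8,7): turn R to E, flip to black, move to (8,8). |black|=8
Step 5: on BLACK (8,8): turn L to N, flip to white, move to (7,8). |black|=7
Step 6: on WHITE (7,8): turn R to E, flip to black, move to (7,9). |black|=8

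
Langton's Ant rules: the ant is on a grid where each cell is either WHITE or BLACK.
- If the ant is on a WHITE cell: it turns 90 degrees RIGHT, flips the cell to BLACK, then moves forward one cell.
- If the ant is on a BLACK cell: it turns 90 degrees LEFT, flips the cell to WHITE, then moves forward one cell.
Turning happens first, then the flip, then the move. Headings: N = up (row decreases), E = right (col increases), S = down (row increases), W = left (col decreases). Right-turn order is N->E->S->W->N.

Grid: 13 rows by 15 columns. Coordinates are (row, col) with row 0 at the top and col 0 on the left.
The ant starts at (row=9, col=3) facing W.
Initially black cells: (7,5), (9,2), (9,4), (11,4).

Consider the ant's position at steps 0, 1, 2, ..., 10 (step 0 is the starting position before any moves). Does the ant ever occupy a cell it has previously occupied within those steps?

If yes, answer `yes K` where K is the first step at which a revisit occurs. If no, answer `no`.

Answer: yes 7

Derivation:
Step 1: on WHITE (9,3): turn R to N, flip to black, move to (8,3). |black|=5 — new cell
Step 2: on WHITE (8,3): turn R to E, flip to black, move to (8,4). |black|=6 — new cell
Step 3: on WHITE (8,4): turn R to S, flip to black, move to (9,4). |black|=7 — new cell
Step 4: on BLACK (9,4): turn L to E, flip to white, move to (9,5). |black|=6 — new cell
Step 5: on WHITE (9,5): turn R to S, flip to black, move to (10,5). |black|=7 — new cell
Step 6: on WHITE (10,5): turn R to W, flip to black, move to (10,4). |black|=8 — new cell
Step 7: on WHITE (10,4): turn R to N, flip to black, move to (9,4). |black|=9 — REVISIT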